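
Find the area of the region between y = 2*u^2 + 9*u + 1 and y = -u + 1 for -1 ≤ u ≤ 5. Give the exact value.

638/3

The difference (2*u^2 + 9*u + 1) - (-u + 1) = 2*u^2 + 10*u changes sign at u = 0 inside [-1, 5], so split the integral there.
∫[-1,0] (2*u^2 + 10*u) du = -13/3; the area of that piece is 13/3.
∫[0,5] (2*u^2 + 10*u) du = 625/3.
Total area = 13/3 + 625/3 = 638/3.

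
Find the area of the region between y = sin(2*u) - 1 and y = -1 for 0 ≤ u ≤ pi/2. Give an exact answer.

On [0, pi/2], (sin(2*u) - 1) - (-1) = sin(2*u) is ≥ 0 throughout, so the area is a single integral of |sin(2*u)|.
∫[0,pi/2] (sin(2*u)) du = 1.

1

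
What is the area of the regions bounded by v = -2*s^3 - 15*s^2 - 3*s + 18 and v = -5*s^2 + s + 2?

253/6

Set the curves equal: -2*s^3 - 15*s^2 - 3*s + 18 = -5*s^2 + s + 2, so -2*s^3 - 10*s^2 - 4*s + 16 = 0, which factors as -2*(s - 1)*(s + 2)*(s + 4) = 0. The curves meet at s = -4, -2, 1.
On [-4, -2], v = -5*s^2 + s + 2 is on top; that piece has area ∫[-4,-2] (-(-2*s^3 - 10*s^2 - 4*s + 16)) ds = 32/3.
On [-2, 1], v = -2*s^3 - 15*s^2 - 3*s + 18 is on top; that piece has area ∫[-2,1] (-2*s^3 - 10*s^2 - 4*s + 16) ds = 63/2.
Total enclosed area = 32/3 + 63/2 = 253/6.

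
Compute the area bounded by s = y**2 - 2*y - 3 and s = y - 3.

Both boundary curves give s as a function of y, so integrate with respect to y. Setting them equal: y**2 - 3*y = 0, i.e. y*(y - 3) = 0, so they meet at y = 0, 3.
For y in [0, 3], s = y**2 - 2*y - 3 is on the left; area = ∫[0,3] (-(y**2 - 3*y)) dy = 9/2.

9/2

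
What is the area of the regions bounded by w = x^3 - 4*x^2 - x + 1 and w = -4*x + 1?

37/12

Set the curves equal: x^3 - 4*x^2 - x + 1 = -4*x + 1, so x^3 - 4*x^2 + 3*x = 0, which factors as x*(x - 3)*(x - 1) = 0. The curves meet at x = 0, 1, 3.
On [0, 1], w = x^3 - 4*x^2 - x + 1 is on top; that piece has area ∫[0,1] (x^3 - 4*x^2 + 3*x) dx = 5/12.
On [1, 3], w = -4*x + 1 is on top; that piece has area ∫[1,3] (-(x^3 - 4*x^2 + 3*x)) dx = 8/3.
Total enclosed area = 5/12 + 8/3 = 37/12.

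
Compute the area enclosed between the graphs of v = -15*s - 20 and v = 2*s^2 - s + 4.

Set the curves equal: -15*s - 20 = 2*s^2 - s + 4, so -2*s^2 - 14*s - 24 = 0, which factors as -2*(s + 3)*(s + 4) = 0. The curves meet at s = -4, -3.
On [-4, -3], v = -15*s - 20 is on top; that piece has area ∫[-4,-3] (-2*s^2 - 14*s - 24) ds = 1/3.

1/3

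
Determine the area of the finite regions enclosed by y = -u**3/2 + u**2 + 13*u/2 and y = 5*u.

Set the curves equal: -u**3/2 + u**2 + 13*u/2 = 5*u, so -u**3/2 + u**2 + 3*u/2 = 0, which factors as -u*(u - 3)*(u + 1)/2 = 0. The curves meet at u = -1, 0, 3.
On [-1, 0], y = 5*u is on top; that piece has area ∫[-1,0] (-(-u**3/2 + u**2 + 3*u/2)) du = 7/24.
On [0, 3], y = -u**3/2 + u**2 + 13*u/2 is on top; that piece has area ∫[0,3] (-u**3/2 + u**2 + 3*u/2) du = 45/8.
Total enclosed area = 7/24 + 45/8 = 71/12.

71/12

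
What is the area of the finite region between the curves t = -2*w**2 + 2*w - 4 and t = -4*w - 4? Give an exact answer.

9

Both boundary curves give t as a function of w, so integrate with respect to w. Setting them equal: -2*w**2 + 6*w = 0, i.e. -2*w*(w - 3) = 0, so they meet at w = 0, 3.
For w in [0, 3], t = -2*w**2 + 2*w - 4 is on the right; area = ∫[0,3] (-2*w**2 + 6*w) dw = 9.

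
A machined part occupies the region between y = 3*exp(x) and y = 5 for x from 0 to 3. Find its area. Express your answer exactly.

The difference (3*exp(x)) - (5) = 3*exp(x) - 5 changes sign at x = log(5/3) inside [0, 3], so split the integral there.
∫[0,log(5/3)] (3*exp(x) - 5) dx = log(243/3125) + 2; the area of that piece is -2 + log(3125/243).
∫[log(5/3),3] (3*exp(x) - 5) dx = -20 - 5*log(3) + 5*log(5) + 3*exp(3).
Total area = (-2 + log(3125/243)) + (-20 - 5*log(3) + 5*log(5) + 3*exp(3)) = -22 - 10*log(3) + 10*log(5) + 3*exp(3).

-22 - 10*log(3) + 10*log(5) + 3*exp(3)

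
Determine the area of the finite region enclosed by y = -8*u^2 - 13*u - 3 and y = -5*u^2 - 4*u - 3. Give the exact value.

27/2

Set the curves equal: -8*u^2 - 13*u - 3 = -5*u^2 - 4*u - 3, so -3*u^2 - 9*u = 0, which factors as -3*u*(u + 3) = 0. The curves meet at u = -3, 0.
On [-3, 0], y = -8*u^2 - 13*u - 3 is on top; that piece has area ∫[-3,0] (-3*u^2 - 9*u) du = 27/2.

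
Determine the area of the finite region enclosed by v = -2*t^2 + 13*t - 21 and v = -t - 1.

Set the curves equal: -2*t^2 + 13*t - 21 = -t - 1, so -2*t^2 + 14*t - 20 = 0, which factors as -2*(t - 5)*(t - 2) = 0. The curves meet at t = 2, 5.
On [2, 5], v = -2*t^2 + 13*t - 21 is on top; that piece has area ∫[2,5] (-2*t^2 + 14*t - 20) dt = 9.

9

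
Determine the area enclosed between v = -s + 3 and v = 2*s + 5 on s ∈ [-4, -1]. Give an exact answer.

On [-4, -1], (-s + 3) - (2*s + 5) = -3*s - 2 is ≥ 0 throughout, so the area is a single integral of |-3*s - 2|.
∫[-4,-1] (-3*s - 2) ds = 33/2.

33/2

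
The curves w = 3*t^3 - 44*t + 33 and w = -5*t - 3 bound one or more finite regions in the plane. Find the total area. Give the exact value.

Set the curves equal: 3*t^3 - 44*t + 33 = -5*t - 3, so 3*t^3 - 39*t + 36 = 0, which factors as 3*(t - 3)*(t - 1)*(t + 4) = 0. The curves meet at t = -4, 1, 3.
On [-4, 1], w = 3*t^3 - 44*t + 33 is on top; that piece has area ∫[-4,1] (3*t^3 - 39*t + 36) dt = 1125/4.
On [1, 3], w = -5*t - 3 is on top; that piece has area ∫[1,3] (-(3*t^3 - 39*t + 36)) dt = 24.
Total enclosed area = 1125/4 + 24 = 1221/4.

1221/4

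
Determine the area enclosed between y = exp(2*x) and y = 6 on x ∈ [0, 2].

The difference (exp(2*x)) - (6) = exp(2*x) - 6 changes sign at x = log(6)/2 inside [0, 2], so split the integral there.
∫[0,log(6)/2] (exp(2*x) - 6) dx = 5/2 - log(216); the area of that piece is -5/2 + log(216).
∫[log(6)/2,2] (exp(2*x) - 6) dx = -15 + 3*log(6) + exp(4)/2.
Total area = (-5/2 + log(216)) + (-15 + 3*log(6) + exp(4)/2) = -35/2 + 6*log(6) + exp(4)/2.

-35/2 + 6*log(6) + exp(4)/2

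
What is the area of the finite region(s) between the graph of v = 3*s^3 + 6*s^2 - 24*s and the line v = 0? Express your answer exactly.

The curve meets the s-axis where 3*s^3 + 6*s^2 - 24*s = 0, i.e. 3*s*(s - 2)*(s + 4) = 0, at s = -4, 0, 2.
On [-4, 0] the curve lies above the axis; ∫[-4,0] (3*s^3 + 6*s^2 - 24*s) ds = 128, giving area 128.
On [0, 2] the curve lies below the axis; ∫[0,2] (3*s^3 + 6*s^2 - 24*s) ds = -20, giving area 20.
Total area = 128 + 20 = 148.

148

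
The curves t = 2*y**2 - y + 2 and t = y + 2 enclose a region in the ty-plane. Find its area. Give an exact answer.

Both boundary curves give t as a function of y, so integrate with respect to y. Setting them equal: 2*y**2 - 2*y = 0, i.e. 2*y*(y - 1) = 0, so they meet at y = 0, 1.
For y in [0, 1], t = 2*y**2 - y + 2 is on the left; area = ∫[0,1] (-(2*y**2 - 2*y)) dy = 1/3.

1/3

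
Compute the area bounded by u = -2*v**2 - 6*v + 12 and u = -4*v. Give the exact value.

Both boundary curves give u as a function of v, so integrate with respect to v. Setting them equal: -2*v**2 - 2*v + 12 = 0, i.e. -2*(v - 2)*(v + 3) = 0, so they meet at v = -3, 2.
For v in [-3, 2], u = -2*v**2 - 6*v + 12 is on the right; area = ∫[-3,2] (-2*v**2 - 2*v + 12) dv = 125/3.

125/3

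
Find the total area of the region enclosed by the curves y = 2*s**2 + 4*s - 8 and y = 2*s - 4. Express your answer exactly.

Set the curves equal: 2*s**2 + 4*s - 8 = 2*s - 4, so 2*s**2 + 2*s - 4 = 0, which factors as 2*(s - 1)*(s + 2) = 0. The curves meet at s = -2, 1.
On [-2, 1], y = 2*s - 4 is on top; that piece has area ∫[-2,1] (-(2*s**2 + 2*s - 4)) ds = 9.

9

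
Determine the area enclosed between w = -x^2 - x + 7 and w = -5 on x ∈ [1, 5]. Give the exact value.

28

The difference (-x^2 - x + 7) - (-5) = -x^2 - x + 12 changes sign at x = 3 inside [1, 5], so split the integral there.
∫[1,3] (-x^2 - x + 12) dx = 34/3.
∫[3,5] (-x^2 - x + 12) dx = -50/3; the area of that piece is 50/3.
Total area = 34/3 + 50/3 = 28.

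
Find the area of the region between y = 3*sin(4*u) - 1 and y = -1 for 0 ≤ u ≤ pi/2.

3

The difference (3*sin(4*u) - 1) - (-1) = 3*sin(4*u) changes sign at u = pi/4 inside [0, pi/2], so split the integral there.
∫[0,pi/4] (3*sin(4*u)) du = 3/2.
∫[pi/4,pi/2] (3*sin(4*u)) du = -3/2; the area of that piece is 3/2.
Total area = 3/2 + 3/2 = 3.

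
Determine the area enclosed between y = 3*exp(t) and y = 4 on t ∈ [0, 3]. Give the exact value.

-17 - 8*log(3) + 16*log(2) + 3*exp(3)

The difference (3*exp(t)) - (4) = 3*exp(t) - 4 changes sign at t = log(4/3) inside [0, 3], so split the integral there.
∫[0,log(4/3)] (3*exp(t) - 4) dt = log(81/256) + 1; the area of that piece is -1 + log(256/81).
∫[log(4/3),3] (3*exp(t) - 4) dt = -16 - 4*log(3) + 8*log(2) + 3*exp(3).
Total area = (-1 + log(256/81)) + (-16 - 4*log(3) + 8*log(2) + 3*exp(3)) = -17 - 8*log(3) + 16*log(2) + 3*exp(3).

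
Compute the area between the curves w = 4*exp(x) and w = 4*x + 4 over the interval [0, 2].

On [0, 2], (4*exp(x)) - (4*x + 4) = -4*x + 4*exp(x) - 4 is ≥ 0 throughout, so the area is a single integral of |-4*x + 4*exp(x) - 4|.
∫[0,2] (-4*x + 4*exp(x) - 4) dx = -20 + 4*exp(2).

-20 + 4*exp(2)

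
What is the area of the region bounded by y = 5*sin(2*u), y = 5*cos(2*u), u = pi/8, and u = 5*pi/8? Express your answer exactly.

5*sqrt(2)

On [pi/8, 5*pi/8], (5*sin(2*u)) - (5*cos(2*u)) = 5*sin(2*u) - 5*cos(2*u) is ≥ 0 throughout, so the area is a single integral of |5*sin(2*u) - 5*cos(2*u)|.
∫[pi/8,5*pi/8] (5*sin(2*u) - 5*cos(2*u)) du = 5*sqrt(2).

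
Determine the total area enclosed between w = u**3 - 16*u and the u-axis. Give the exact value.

128

The curve meets the u-axis where u**3 - 16*u = 0, i.e. u*(u - 4)*(u + 4) = 0, at u = -4, 0, 4.
On [-4, 0] the curve lies above the axis; ∫[-4,0] (u**3 - 16*u) du = 64, giving area 64.
On [0, 4] the curve lies below the axis; ∫[0,4] (u**3 - 16*u) du = -64, giving area 64.
Total area = 64 + 64 = 128.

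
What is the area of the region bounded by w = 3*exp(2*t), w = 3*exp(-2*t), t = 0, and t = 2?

-3 + 3*exp(-4)/2 + 3*exp(4)/2

On [0, 2], (3*exp(2*t)) - (3*exp(-2*t)) = 3*exp(2*t) - 3*exp(-2*t) is ≥ 0 throughout, so the area is a single integral of |3*exp(2*t) - 3*exp(-2*t)|.
∫[0,2] (3*exp(2*t) - 3*exp(-2*t)) dt = -3 + 3*exp(-4)/2 + 3*exp(4)/2.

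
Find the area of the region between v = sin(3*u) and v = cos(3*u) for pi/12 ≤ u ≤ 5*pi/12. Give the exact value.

2*sqrt(2)/3

On [pi/12, 5*pi/12], (sin(3*u)) - (cos(3*u)) = sin(3*u) - cos(3*u) is ≥ 0 throughout, so the area is a single integral of |sin(3*u) - cos(3*u)|.
∫[pi/12,5*pi/12] (sin(3*u) - cos(3*u)) du = 2*sqrt(2)/3.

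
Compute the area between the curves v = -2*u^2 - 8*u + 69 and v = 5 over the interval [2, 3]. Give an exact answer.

94/3

On [2, 3], (-2*u^2 - 8*u + 69) - (5) = -2*u^2 - 8*u + 64 is ≥ 0 throughout, so the area is a single integral of |-2*u^2 - 8*u + 64|.
∫[2,3] (-2*u^2 - 8*u + 64) du = 94/3.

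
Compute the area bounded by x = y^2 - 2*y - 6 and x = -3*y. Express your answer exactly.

125/6

Both boundary curves give x as a function of y, so integrate with respect to y. Setting them equal: y^2 + y - 6 = 0, i.e. (y - 2)*(y + 3) = 0, so they meet at y = -3, 2.
For y in [-3, 2], x = y^2 - 2*y - 6 is on the left; area = ∫[-3,2] (-(y^2 + y - 6)) dy = 125/6.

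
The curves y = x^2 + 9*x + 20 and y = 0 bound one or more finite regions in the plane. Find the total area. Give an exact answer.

Set the curves equal: x^2 + 9*x + 20 = 0, so x^2 + 9*x + 20 = 0, which factors as (x + 4)*(x + 5) = 0. The curves meet at x = -5, -4.
On [-5, -4], y = 0 is on top; that piece has area ∫[-5,-4] (-(x^2 + 9*x + 20)) dx = 1/6.

1/6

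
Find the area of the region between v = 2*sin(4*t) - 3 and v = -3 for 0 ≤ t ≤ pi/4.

On [0, pi/4], (2*sin(4*t) - 3) - (-3) = 2*sin(4*t) is ≥ 0 throughout, so the area is a single integral of |2*sin(4*t)|.
∫[0,pi/4] (2*sin(4*t)) dt = 1.

1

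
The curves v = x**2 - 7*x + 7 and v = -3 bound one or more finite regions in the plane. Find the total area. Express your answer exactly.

9/2

Set the curves equal: x**2 - 7*x + 7 = -3, so x**2 - 7*x + 10 = 0, which factors as (x - 5)*(x - 2) = 0. The curves meet at x = 2, 5.
On [2, 5], v = -3 is on top; that piece has area ∫[2,5] (-(x**2 - 7*x + 10)) dx = 9/2.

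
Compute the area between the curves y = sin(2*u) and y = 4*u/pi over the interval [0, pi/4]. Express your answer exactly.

1/2 - pi/8

On [0, pi/4], (sin(2*u)) - (4*u/pi) = -4*u/pi + sin(2*u) is ≥ 0 throughout, so the area is a single integral of |-4*u/pi + sin(2*u)|.
∫[0,pi/4] (-4*u/pi + sin(2*u)) du = 1/2 - pi/8.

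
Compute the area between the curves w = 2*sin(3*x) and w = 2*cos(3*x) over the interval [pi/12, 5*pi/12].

On [pi/12, 5*pi/12], (2*sin(3*x)) - (2*cos(3*x)) = 2*sin(3*x) - 2*cos(3*x) is ≥ 0 throughout, so the area is a single integral of |2*sin(3*x) - 2*cos(3*x)|.
∫[pi/12,5*pi/12] (2*sin(3*x) - 2*cos(3*x)) dx = 4*sqrt(2)/3.

4*sqrt(2)/3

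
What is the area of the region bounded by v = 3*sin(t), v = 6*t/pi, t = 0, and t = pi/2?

3 - 3*pi/4

On [0, pi/2], (3*sin(t)) - (6*t/pi) = -6*t/pi + 3*sin(t) is ≥ 0 throughout, so the area is a single integral of |-6*t/pi + 3*sin(t)|.
∫[0,pi/2] (-6*t/pi + 3*sin(t)) dt = 3 - 3*pi/4.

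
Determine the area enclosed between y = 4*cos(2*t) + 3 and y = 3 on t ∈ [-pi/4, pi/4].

4

On [-pi/4, pi/4], (4*cos(2*t) + 3) - (3) = 4*cos(2*t) is ≥ 0 throughout, so the area is a single integral of |4*cos(2*t)|.
∫[-pi/4,pi/4] (4*cos(2*t)) dt = 4.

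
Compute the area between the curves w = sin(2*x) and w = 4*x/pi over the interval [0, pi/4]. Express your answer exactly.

On [0, pi/4], (sin(2*x)) - (4*x/pi) = -4*x/pi + sin(2*x) is ≥ 0 throughout, so the area is a single integral of |-4*x/pi + sin(2*x)|.
∫[0,pi/4] (-4*x/pi + sin(2*x)) dx = 1/2 - pi/8.

1/2 - pi/8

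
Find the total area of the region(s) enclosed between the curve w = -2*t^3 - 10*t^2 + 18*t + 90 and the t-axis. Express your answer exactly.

1136/3

The curve meets the t-axis where -2*t^3 - 10*t^2 + 18*t + 90 = 0, i.e. -2*(t - 3)*(t + 3)*(t + 5) = 0, at t = -5, -3, 3.
On [-5, -3] the curve lies below the axis; ∫[-5,-3] (-2*t^3 - 10*t^2 + 18*t + 90) dt = -56/3, giving area 56/3.
On [-3, 3] the curve lies above the axis; ∫[-3,3] (-2*t^3 - 10*t^2 + 18*t + 90) dt = 360, giving area 360.
Total area = 56/3 + 360 = 1136/3.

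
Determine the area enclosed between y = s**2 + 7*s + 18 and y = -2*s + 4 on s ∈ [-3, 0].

The difference (s**2 + 7*s + 18) - (-2*s + 4) = s**2 + 9*s + 14 changes sign at s = -2 inside [-3, 0], so split the integral there.
∫[-3,-2] (s**2 + 9*s + 14) ds = -13/6; the area of that piece is 13/6.
∫[-2,0] (s**2 + 9*s + 14) ds = 38/3.
Total area = 13/6 + 38/3 = 89/6.

89/6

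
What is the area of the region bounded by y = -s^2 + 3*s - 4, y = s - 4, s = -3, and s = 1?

The difference (-s^2 + 3*s - 4) - (s - 4) = -s^2 + 2*s changes sign at s = 0 inside [-3, 1], so split the integral there.
∫[-3,0] (-s^2 + 2*s) ds = -18; the area of that piece is 18.
∫[0,1] (-s^2 + 2*s) ds = 2/3.
Total area = 18 + 2/3 = 56/3.

56/3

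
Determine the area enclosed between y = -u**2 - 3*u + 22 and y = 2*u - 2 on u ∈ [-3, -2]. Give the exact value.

181/6

On [-3, -2], (-u**2 - 3*u + 22) - (2*u - 2) = -u**2 - 5*u + 24 is ≥ 0 throughout, so the area is a single integral of |-u**2 - 5*u + 24|.
∫[-3,-2] (-u**2 - 5*u + 24) du = 181/6.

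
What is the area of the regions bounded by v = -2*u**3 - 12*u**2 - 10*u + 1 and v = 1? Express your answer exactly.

131/2

Set the curves equal: -2*u**3 - 12*u**2 - 10*u + 1 = 1, so -2*u**3 - 12*u**2 - 10*u = 0, which factors as -2*u*(u + 1)*(u + 5) = 0. The curves meet at u = -5, -1, 0.
On [-5, -1], v = 1 is on top; that piece has area ∫[-5,-1] (-(-2*u**3 - 12*u**2 - 10*u)) du = 64.
On [-1, 0], v = -2*u**3 - 12*u**2 - 10*u + 1 is on top; that piece has area ∫[-1,0] (-2*u**3 - 12*u**2 - 10*u) du = 3/2.
Total enclosed area = 64 + 3/2 = 131/2.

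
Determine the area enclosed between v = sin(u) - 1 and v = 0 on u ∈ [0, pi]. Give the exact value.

-2 + pi

On [0, pi], (sin(u) - 1) - (0) = sin(u) - 1 is ≤ 0 throughout, so the area is a single integral of |sin(u) - 1|.
∫[0,pi] (sin(u) - 1) du = 2 - pi; the area of that piece is -2 + pi.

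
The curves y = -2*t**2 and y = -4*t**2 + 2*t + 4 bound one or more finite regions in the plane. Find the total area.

9

Set the curves equal: -2*t**2 = -4*t**2 + 2*t + 4, so 2*t**2 - 2*t - 4 = 0, which factors as 2*(t - 2)*(t + 1) = 0. The curves meet at t = -1, 2.
On [-1, 2], y = -4*t**2 + 2*t + 4 is on top; that piece has area ∫[-1,2] (-(2*t**2 - 2*t - 4)) dt = 9.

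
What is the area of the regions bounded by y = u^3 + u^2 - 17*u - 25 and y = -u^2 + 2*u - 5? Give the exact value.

2521/12

Set the curves equal: u^3 + u^2 - 17*u - 25 = -u^2 + 2*u - 5, so u^3 + 2*u^2 - 19*u - 20 = 0, which factors as (u - 4)*(u + 1)*(u + 5) = 0. The curves meet at u = -5, -1, 4.
On [-5, -1], y = u^3 + u^2 - 17*u - 25 is on top; that piece has area ∫[-5,-1] (u^3 + 2*u^2 - 19*u - 20) du = 224/3.
On [-1, 4], y = -u^2 + 2*u - 5 is on top; that piece has area ∫[-1,4] (-(u^3 + 2*u^2 - 19*u - 20)) du = 1625/12.
Total enclosed area = 224/3 + 1625/12 = 2521/12.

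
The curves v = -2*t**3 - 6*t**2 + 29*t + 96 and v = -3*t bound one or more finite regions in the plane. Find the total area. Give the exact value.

Set the curves equal: -2*t**3 - 6*t**2 + 29*t + 96 = -3*t, so -2*t**3 - 6*t**2 + 32*t + 96 = 0, which factors as -2*(t - 4)*(t + 3)*(t + 4) = 0. The curves meet at t = -4, -3, 4.
On [-4, -3], v = -3*t is on top; that piece has area ∫[-4,-3] (-(-2*t**3 - 6*t**2 + 32*t + 96)) dt = 5/2.
On [-3, 4], v = -2*t**3 - 6*t**2 + 29*t + 96 is on top; that piece has area ∫[-3,4] (-2*t**3 - 6*t**2 + 32*t + 96) dt = 1029/2.
Total enclosed area = 5/2 + 1029/2 = 517.

517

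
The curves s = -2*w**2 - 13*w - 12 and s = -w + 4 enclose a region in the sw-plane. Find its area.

Both boundary curves give s as a function of w, so integrate with respect to w. Setting them equal: -2*w**2 - 12*w - 16 = 0, i.e. -2*(w + 2)*(w + 4) = 0, so they meet at w = -4, -2.
For w in [-4, -2], s = -2*w**2 - 13*w - 12 is on the right; area = ∫[-4,-2] (-2*w**2 - 12*w - 16) dw = 8/3.

8/3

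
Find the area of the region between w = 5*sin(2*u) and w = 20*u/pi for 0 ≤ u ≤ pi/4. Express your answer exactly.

On [0, pi/4], (5*sin(2*u)) - (20*u/pi) = -20*u/pi + 5*sin(2*u) is ≥ 0 throughout, so the area is a single integral of |-20*u/pi + 5*sin(2*u)|.
∫[0,pi/4] (-20*u/pi + 5*sin(2*u)) du = 5/2 - 5*pi/8.

5/2 - 5*pi/8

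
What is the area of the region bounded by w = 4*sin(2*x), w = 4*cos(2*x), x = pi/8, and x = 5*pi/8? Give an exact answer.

On [pi/8, 5*pi/8], (4*sin(2*x)) - (4*cos(2*x)) = 4*sin(2*x) - 4*cos(2*x) is ≥ 0 throughout, so the area is a single integral of |4*sin(2*x) - 4*cos(2*x)|.
∫[pi/8,5*pi/8] (4*sin(2*x) - 4*cos(2*x)) dx = 4*sqrt(2).

4*sqrt(2)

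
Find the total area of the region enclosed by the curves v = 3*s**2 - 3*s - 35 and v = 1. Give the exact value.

Set the curves equal: 3*s**2 - 3*s - 35 = 1, so 3*s**2 - 3*s - 36 = 0, which factors as 3*(s - 4)*(s + 3) = 0. The curves meet at s = -3, 4.
On [-3, 4], v = 1 is on top; that piece has area ∫[-3,4] (-(3*s**2 - 3*s - 36)) ds = 343/2.

343/2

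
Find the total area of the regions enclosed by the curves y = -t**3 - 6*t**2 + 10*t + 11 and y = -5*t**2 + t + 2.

148/3

Set the curves equal: -t**3 - 6*t**2 + 10*t + 11 = -5*t**2 + t + 2, so -t**3 - t**2 + 9*t + 9 = 0, which factors as -(t - 3)*(t + 1)*(t + 3) = 0. The curves meet at t = -3, -1, 3.
On [-3, -1], y = -5*t**2 + t + 2 is on top; that piece has area ∫[-3,-1] (-(-t**3 - t**2 + 9*t + 9)) dt = 20/3.
On [-1, 3], y = -t**3 - 6*t**2 + 10*t + 11 is on top; that piece has area ∫[-1,3] (-t**3 - t**2 + 9*t + 9) dt = 128/3.
Total enclosed area = 20/3 + 128/3 = 148/3.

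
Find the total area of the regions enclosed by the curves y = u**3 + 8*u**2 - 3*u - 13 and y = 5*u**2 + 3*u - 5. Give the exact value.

Set the curves equal: u**3 + 8*u**2 - 3*u - 13 = 5*u**2 + 3*u - 5, so u**3 + 3*u**2 - 6*u - 8 = 0, which factors as (u - 2)*(u + 1)*(u + 4) = 0. The curves meet at u = -4, -1, 2.
On [-4, -1], y = u**3 + 8*u**2 - 3*u - 13 is on top; that piece has area ∫[-4,-1] (u**3 + 3*u**2 - 6*u - 8) du = 81/4.
On [-1, 2], y = 5*u**2 + 3*u - 5 is on top; that piece has area ∫[-1,2] (-(u**3 + 3*u**2 - 6*u - 8)) du = 81/4.
Total enclosed area = 81/4 + 81/4 = 81/2.

81/2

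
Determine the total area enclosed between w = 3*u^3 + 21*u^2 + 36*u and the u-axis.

The curve meets the u-axis where 3*u^3 + 21*u^2 + 36*u = 0, i.e. 3*u*(u + 3)*(u + 4) = 0, at u = -4, -3, 0.
On [-4, -3] the curve lies above the axis; ∫[-4,-3] (3*u^3 + 21*u^2 + 36*u) du = 7/4, giving area 7/4.
On [-3, 0] the curve lies below the axis; ∫[-3,0] (3*u^3 + 21*u^2 + 36*u) du = -135/4, giving area 135/4.
Total area = 7/4 + 135/4 = 71/2.

71/2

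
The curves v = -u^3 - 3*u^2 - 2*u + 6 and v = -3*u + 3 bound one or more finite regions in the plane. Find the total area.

8

Set the curves equal: -u^3 - 3*u^2 - 2*u + 6 = -3*u + 3, so -u^3 - 3*u^2 + u + 3 = 0, which factors as -(u - 1)*(u + 1)*(u + 3) = 0. The curves meet at u = -3, -1, 1.
On [-3, -1], v = -3*u + 3 is on top; that piece has area ∫[-3,-1] (-(-u^3 - 3*u^2 + u + 3)) du = 4.
On [-1, 1], v = -u^3 - 3*u^2 - 2*u + 6 is on top; that piece has area ∫[-1,1] (-u^3 - 3*u^2 + u + 3) du = 4.
Total enclosed area = 4 + 4 = 8.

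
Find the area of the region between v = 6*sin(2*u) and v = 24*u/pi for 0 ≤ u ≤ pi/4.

3 - 3*pi/4

On [0, pi/4], (6*sin(2*u)) - (24*u/pi) = -24*u/pi + 6*sin(2*u) is ≥ 0 throughout, so the area is a single integral of |-24*u/pi + 6*sin(2*u)|.
∫[0,pi/4] (-24*u/pi + 6*sin(2*u)) du = 3 - 3*pi/4.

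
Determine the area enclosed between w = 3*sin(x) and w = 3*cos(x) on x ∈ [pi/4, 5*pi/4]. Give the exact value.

On [pi/4, 5*pi/4], (3*sin(x)) - (3*cos(x)) = 3*sin(x) - 3*cos(x) is ≥ 0 throughout, so the area is a single integral of |3*sin(x) - 3*cos(x)|.
∫[pi/4,5*pi/4] (3*sin(x) - 3*cos(x)) dx = 6*sqrt(2).

6*sqrt(2)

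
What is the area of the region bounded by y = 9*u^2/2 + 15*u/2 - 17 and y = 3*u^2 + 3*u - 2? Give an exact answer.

Set the curves equal: 9*u^2/2 + 15*u/2 - 17 = 3*u^2 + 3*u - 2, so 3*u^2/2 + 9*u/2 - 15 = 0, which factors as 3*(u - 2)*(u + 5)/2 = 0. The curves meet at u = -5, 2.
On [-5, 2], y = 3*u^2 + 3*u - 2 is on top; that piece has area ∫[-5,2] (-(3*u^2/2 + 9*u/2 - 15)) du = 343/4.

343/4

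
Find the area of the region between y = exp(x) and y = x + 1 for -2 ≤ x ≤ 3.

-15/2 - exp(-2) + exp(3)

On [-2, 3], (exp(x)) - (x + 1) = -x + exp(x) - 1 is ≥ 0 throughout, so the area is a single integral of |-x + exp(x) - 1|.
∫[-2,3] (-x + exp(x) - 1) dx = -15/2 - exp(-2) + exp(3).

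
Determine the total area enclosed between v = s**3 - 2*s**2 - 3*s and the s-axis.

The curve meets the s-axis where s**3 - 2*s**2 - 3*s = 0, i.e. s*(s - 3)*(s + 1) = 0, at s = -1, 0, 3.
On [-1, 0] the curve lies above the axis; ∫[-1,0] (s**3 - 2*s**2 - 3*s) ds = 7/12, giving area 7/12.
On [0, 3] the curve lies below the axis; ∫[0,3] (s**3 - 2*s**2 - 3*s) ds = -45/4, giving area 45/4.
Total area = 7/12 + 45/4 = 71/6.

71/6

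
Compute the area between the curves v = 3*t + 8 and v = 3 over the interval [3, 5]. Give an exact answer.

34

On [3, 5], (3*t + 8) - (3) = 3*t + 5 is ≥ 0 throughout, so the area is a single integral of |3*t + 5|.
∫[3,5] (3*t + 5) dt = 34.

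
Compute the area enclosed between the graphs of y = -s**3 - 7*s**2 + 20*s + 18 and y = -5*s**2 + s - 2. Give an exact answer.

Set the curves equal: -s**3 - 7*s**2 + 20*s + 18 = -5*s**2 + s - 2, so -s**3 - 2*s**2 + 19*s + 20 = 0, which factors as -(s - 4)*(s + 1)*(s + 5) = 0. The curves meet at s = -5, -1, 4.
On [-5, -1], y = -5*s**2 + s - 2 is on top; that piece has area ∫[-5,-1] (-(-s**3 - 2*s**2 + 19*s + 20)) ds = 224/3.
On [-1, 4], y = -s**3 - 7*s**2 + 20*s + 18 is on top; that piece has area ∫[-1,4] (-s**3 - 2*s**2 + 19*s + 20) ds = 1625/12.
Total enclosed area = 224/3 + 1625/12 = 2521/12.

2521/12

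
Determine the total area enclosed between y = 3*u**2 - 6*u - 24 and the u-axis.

108

The curve meets the u-axis where 3*u**2 - 6*u - 24 = 0, i.e. 3*(u - 4)*(u + 2) = 0, at u = -2, 4.
On [-2, 4] the curve lies below the axis; ∫[-2,4] (3*u**2 - 6*u - 24) du = -108, giving area 108.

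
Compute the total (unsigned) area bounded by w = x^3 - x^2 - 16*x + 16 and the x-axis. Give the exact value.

The curve meets the x-axis where x^3 - x^2 - 16*x + 16 = 0, i.e. (x - 4)*(x - 1)*(x + 4) = 0, at x = -4, 1, 4.
On [-4, 1] the curve lies above the axis; ∫[-4,1] (x^3 - x^2 - 16*x + 16) dx = 1375/12, giving area 1375/12.
On [1, 4] the curve lies below the axis; ∫[1,4] (x^3 - x^2 - 16*x + 16) dx = -117/4, giving area 117/4.
Total area = 1375/12 + 117/4 = 863/6.

863/6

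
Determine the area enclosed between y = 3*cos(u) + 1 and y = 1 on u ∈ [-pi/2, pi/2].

6

On [-pi/2, pi/2], (3*cos(u) + 1) - (1) = 3*cos(u) is ≥ 0 throughout, so the area is a single integral of |3*cos(u)|.
∫[-pi/2,pi/2] (3*cos(u)) du = 6.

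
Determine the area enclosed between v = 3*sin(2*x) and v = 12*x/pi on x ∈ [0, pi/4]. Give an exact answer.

On [0, pi/4], (3*sin(2*x)) - (12*x/pi) = -12*x/pi + 3*sin(2*x) is ≥ 0 throughout, so the area is a single integral of |-12*x/pi + 3*sin(2*x)|.
∫[0,pi/4] (-12*x/pi + 3*sin(2*x)) dx = 3/2 - 3*pi/8.

3/2 - 3*pi/8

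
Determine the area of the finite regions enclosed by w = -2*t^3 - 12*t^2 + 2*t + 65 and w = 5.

Set the curves equal: -2*t^3 - 12*t^2 + 2*t + 65 = 5, so -2*t^3 - 12*t^2 + 2*t + 60 = 0, which factors as -2*(t - 2)*(t + 3)*(t + 5) = 0. The curves meet at t = -5, -3, 2.
On [-5, -3], w = 5 is on top; that piece has area ∫[-5,-3] (-(-2*t^3 - 12*t^2 + 2*t + 60)) dt = 16.
On [-3, 2], w = -2*t^3 - 12*t^2 + 2*t + 65 is on top; that piece has area ∫[-3,2] (-2*t^3 - 12*t^2 + 2*t + 60) dt = 375/2.
Total enclosed area = 16 + 375/2 = 407/2.

407/2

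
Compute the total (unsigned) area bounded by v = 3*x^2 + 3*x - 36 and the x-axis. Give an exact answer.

The curve meets the x-axis where 3*x^2 + 3*x - 36 = 0, i.e. 3*(x - 3)*(x + 4) = 0, at x = -4, 3.
On [-4, 3] the curve lies below the axis; ∫[-4,3] (3*x^2 + 3*x - 36) dx = -343/2, giving area 343/2.

343/2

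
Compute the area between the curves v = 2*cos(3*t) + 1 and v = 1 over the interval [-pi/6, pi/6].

4/3

On [-pi/6, pi/6], (2*cos(3*t) + 1) - (1) = 2*cos(3*t) is ≥ 0 throughout, so the area is a single integral of |2*cos(3*t)|.
∫[-pi/6,pi/6] (2*cos(3*t)) dt = 4/3.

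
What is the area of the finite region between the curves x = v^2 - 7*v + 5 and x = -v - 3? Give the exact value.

4/3

Both boundary curves give x as a function of v, so integrate with respect to v. Setting them equal: v^2 - 6*v + 8 = 0, i.e. (v - 4)*(v - 2) = 0, so they meet at v = 2, 4.
For v in [2, 4], x = v^2 - 7*v + 5 is on the left; area = ∫[2,4] (-(v^2 - 6*v + 8)) dv = 4/3.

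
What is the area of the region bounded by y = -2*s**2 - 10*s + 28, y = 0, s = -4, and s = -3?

On [-4, -3], (-2*s**2 - 10*s + 28) - (0) = -2*s**2 - 10*s + 28 is ≥ 0 throughout, so the area is a single integral of |-2*s**2 - 10*s + 28|.
∫[-4,-3] (-2*s**2 - 10*s + 28) ds = 115/3.

115/3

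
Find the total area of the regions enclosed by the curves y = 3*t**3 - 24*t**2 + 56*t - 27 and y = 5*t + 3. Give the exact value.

71/2

Set the curves equal: 3*t**3 - 24*t**2 + 56*t - 27 = 5*t + 3, so 3*t**3 - 24*t**2 + 51*t - 30 = 0, which factors as 3*(t - 5)*(t - 2)*(t - 1) = 0. The curves meet at t = 1, 2, 5.
On [1, 2], y = 3*t**3 - 24*t**2 + 56*t - 27 is on top; that piece has area ∫[1,2] (3*t**3 - 24*t**2 + 51*t - 30) dt = 7/4.
On [2, 5], y = 5*t + 3 is on top; that piece has area ∫[2,5] (-(3*t**3 - 24*t**2 + 51*t - 30)) dt = 135/4.
Total enclosed area = 7/4 + 135/4 = 71/2.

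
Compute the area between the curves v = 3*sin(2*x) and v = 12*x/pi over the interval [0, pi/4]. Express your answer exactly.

On [0, pi/4], (3*sin(2*x)) - (12*x/pi) = -12*x/pi + 3*sin(2*x) is ≥ 0 throughout, so the area is a single integral of |-12*x/pi + 3*sin(2*x)|.
∫[0,pi/4] (-12*x/pi + 3*sin(2*x)) dx = 3/2 - 3*pi/8.

3/2 - 3*pi/8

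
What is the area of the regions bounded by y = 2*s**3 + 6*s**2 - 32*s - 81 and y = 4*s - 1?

999/2

Set the curves equal: 2*s**3 + 6*s**2 - 32*s - 81 = 4*s - 1, so 2*s**3 + 6*s**2 - 36*s - 80 = 0, which factors as 2*(s - 4)*(s + 2)*(s + 5) = 0. The curves meet at s = -5, -2, 4.
On [-5, -2], y = 2*s**3 + 6*s**2 - 32*s - 81 is on top; that piece has area ∫[-5,-2] (2*s**3 + 6*s**2 - 36*s - 80) ds = 135/2.
On [-2, 4], y = 4*s - 1 is on top; that piece has area ∫[-2,4] (-(2*s**3 + 6*s**2 - 36*s - 80)) ds = 432.
Total enclosed area = 135/2 + 432 = 999/2.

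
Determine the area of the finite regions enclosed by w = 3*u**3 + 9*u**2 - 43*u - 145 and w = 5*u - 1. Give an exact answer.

1551/2

Set the curves equal: 3*u**3 + 9*u**2 - 43*u - 145 = 5*u - 1, so 3*u**3 + 9*u**2 - 48*u - 144 = 0, which factors as 3*(u - 4)*(u + 3)*(u + 4) = 0. The curves meet at u = -4, -3, 4.
On [-4, -3], w = 3*u**3 + 9*u**2 - 43*u - 145 is on top; that piece has area ∫[-4,-3] (3*u**3 + 9*u**2 - 48*u - 144) du = 15/4.
On [-3, 4], w = 5*u - 1 is on top; that piece has area ∫[-3,4] (-(3*u**3 + 9*u**2 - 48*u - 144)) du = 3087/4.
Total enclosed area = 15/4 + 3087/4 = 1551/2.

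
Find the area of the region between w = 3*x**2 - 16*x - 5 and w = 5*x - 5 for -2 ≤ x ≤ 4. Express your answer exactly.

The difference (3*x**2 - 16*x - 5) - (5*x - 5) = 3*x**2 - 21*x changes sign at x = 0 inside [-2, 4], so split the integral there.
∫[-2,0] (3*x**2 - 21*x) dx = 50.
∫[0,4] (3*x**2 - 21*x) dx = -104; the area of that piece is 104.
Total area = 50 + 104 = 154.

154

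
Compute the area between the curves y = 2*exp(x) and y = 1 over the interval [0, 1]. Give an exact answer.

-3 + 2*exp(1)

On [0, 1], (2*exp(x)) - (1) = 2*exp(x) - 1 is ≥ 0 throughout, so the area is a single integral of |2*exp(x) - 1|.
∫[0,1] (2*exp(x) - 1) dx = -3 + 2*exp(1).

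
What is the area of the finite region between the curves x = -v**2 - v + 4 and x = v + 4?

Both boundary curves give x as a function of v, so integrate with respect to v. Setting them equal: -v**2 - 2*v = 0, i.e. -v*(v + 2) = 0, so they meet at v = -2, 0.
For v in [-2, 0], x = -v**2 - v + 4 is on the right; area = ∫[-2,0] (-v**2 - 2*v) dv = 4/3.

4/3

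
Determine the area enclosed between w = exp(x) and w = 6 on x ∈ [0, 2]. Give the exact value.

-23 + exp(2) + 12*log(6)

The difference (exp(x)) - (6) = exp(x) - 6 changes sign at x = log(6) inside [0, 2], so split the integral there.
∫[0,log(6)] (exp(x) - 6) dx = 5 - log(46656); the area of that piece is -5 + log(46656).
∫[log(6),2] (exp(x) - 6) dx = -18 + exp(2) + 6*log(6).
Total area = (-5 + log(46656)) + (-18 + exp(2) + 6*log(6)) = -23 + exp(2) + 12*log(6).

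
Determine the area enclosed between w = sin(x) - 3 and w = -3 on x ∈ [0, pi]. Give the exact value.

2

On [0, pi], (sin(x) - 3) - (-3) = sin(x) is ≥ 0 throughout, so the area is a single integral of |sin(x)|.
∫[0,pi] (sin(x)) dx = 2.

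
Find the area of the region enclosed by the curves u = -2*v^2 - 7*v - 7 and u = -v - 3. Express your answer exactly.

1/3

Both boundary curves give u as a function of v, so integrate with respect to v. Setting them equal: -2*v^2 - 6*v - 4 = 0, i.e. -2*(v + 1)*(v + 2) = 0, so they meet at v = -2, -1.
For v in [-2, -1], u = -2*v^2 - 7*v - 7 is on the right; area = ∫[-2,-1] (-2*v^2 - 6*v - 4) dv = 1/3.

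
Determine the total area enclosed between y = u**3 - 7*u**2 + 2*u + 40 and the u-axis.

The curve meets the u-axis where u**3 - 7*u**2 + 2*u + 40 = 0, i.e. (u - 5)*(u - 4)*(u + 2) = 0, at u = -2, 4, 5.
On [-2, 4] the curve lies above the axis; ∫[-2,4] (u**3 - 7*u**2 + 2*u + 40) du = 144, giving area 144.
On [4, 5] the curve lies below the axis; ∫[4,5] (u**3 - 7*u**2 + 2*u + 40) du = -13/12, giving area 13/12.
Total area = 144 + 13/12 = 1741/12.

1741/12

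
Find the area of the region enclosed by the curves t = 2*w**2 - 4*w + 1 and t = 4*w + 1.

Both boundary curves give t as a function of w, so integrate with respect to w. Setting them equal: 2*w**2 - 8*w = 0, i.e. 2*w*(w - 4) = 0, so they meet at w = 0, 4.
For w in [0, 4], t = 2*w**2 - 4*w + 1 is on the left; area = ∫[0,4] (-(2*w**2 - 8*w)) dw = 64/3.

64/3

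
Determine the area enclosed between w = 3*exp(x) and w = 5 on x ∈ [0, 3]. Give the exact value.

The difference (3*exp(x)) - (5) = 3*exp(x) - 5 changes sign at x = log(5/3) inside [0, 3], so split the integral there.
∫[0,log(5/3)] (3*exp(x) - 5) dx = log(243/3125) + 2; the area of that piece is -2 + log(3125/243).
∫[log(5/3),3] (3*exp(x) - 5) dx = -20 - 5*log(3) + 5*log(5) + 3*exp(3).
Total area = (-2 + log(3125/243)) + (-20 - 5*log(3) + 5*log(5) + 3*exp(3)) = -22 - 10*log(3) + 10*log(5) + 3*exp(3).

-22 - 10*log(3) + 10*log(5) + 3*exp(3)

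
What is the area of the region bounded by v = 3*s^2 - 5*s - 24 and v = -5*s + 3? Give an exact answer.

Set the curves equal: 3*s^2 - 5*s - 24 = -5*s + 3, so 3*s^2 - 27 = 0, which factors as 3*(s - 3)*(s + 3) = 0. The curves meet at s = -3, 3.
On [-3, 3], v = -5*s + 3 is on top; that piece has area ∫[-3,3] (-(3*s^2 - 27)) ds = 108.

108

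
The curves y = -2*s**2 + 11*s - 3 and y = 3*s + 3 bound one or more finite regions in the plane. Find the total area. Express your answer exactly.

8/3

Set the curves equal: -2*s**2 + 11*s - 3 = 3*s + 3, so -2*s**2 + 8*s - 6 = 0, which factors as -2*(s - 3)*(s - 1) = 0. The curves meet at s = 1, 3.
On [1, 3], y = -2*s**2 + 11*s - 3 is on top; that piece has area ∫[1,3] (-2*s**2 + 8*s - 6) ds = 8/3.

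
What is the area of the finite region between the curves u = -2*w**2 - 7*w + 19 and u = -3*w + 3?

72

Both boundary curves give u as a function of w, so integrate with respect to w. Setting them equal: -2*w**2 - 4*w + 16 = 0, i.e. -2*(w - 2)*(w + 4) = 0, so they meet at w = -4, 2.
For w in [-4, 2], u = -2*w**2 - 7*w + 19 is on the right; area = ∫[-4,2] (-2*w**2 - 4*w + 16) dw = 72.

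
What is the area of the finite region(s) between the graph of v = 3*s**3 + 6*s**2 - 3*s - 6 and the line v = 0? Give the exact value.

The curve meets the s-axis where 3*s**3 + 6*s**2 - 3*s - 6 = 0, i.e. 3*(s - 1)*(s + 1)*(s + 2) = 0, at s = -2, -1, 1.
On [-2, -1] the curve lies above the axis; ∫[-2,-1] (3*s**3 + 6*s**2 - 3*s - 6) ds = 5/4, giving area 5/4.
On [-1, 1] the curve lies below the axis; ∫[-1,1] (3*s**3 + 6*s**2 - 3*s - 6) ds = -8, giving area 8.
Total area = 5/4 + 8 = 37/4.

37/4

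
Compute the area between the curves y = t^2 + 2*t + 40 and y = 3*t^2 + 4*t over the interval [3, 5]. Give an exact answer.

The difference (t^2 + 2*t + 40) - (3*t^2 + 4*t) = -2*t^2 - 2*t + 40 changes sign at t = 4 inside [3, 5], so split the integral there.
∫[3,4] (-2*t^2 - 2*t + 40) dt = 25/3.
∫[4,5] (-2*t^2 - 2*t + 40) dt = -29/3; the area of that piece is 29/3.
Total area = 25/3 + 29/3 = 18.

18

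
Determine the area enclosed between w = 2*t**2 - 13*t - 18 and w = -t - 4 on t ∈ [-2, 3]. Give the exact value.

94

The difference (2*t**2 - 13*t - 18) - (-t - 4) = 2*t**2 - 12*t - 14 changes sign at t = -1 inside [-2, 3], so split the integral there.
∫[-2,-1] (2*t**2 - 12*t - 14) dt = 26/3.
∫[-1,3] (2*t**2 - 12*t - 14) dt = -256/3; the area of that piece is 256/3.
Total area = 26/3 + 256/3 = 94.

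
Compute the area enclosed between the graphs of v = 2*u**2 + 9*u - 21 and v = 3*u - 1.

Set the curves equal: 2*u**2 + 9*u - 21 = 3*u - 1, so 2*u**2 + 6*u - 20 = 0, which factors as 2*(u - 2)*(u + 5) = 0. The curves meet at u = -5, 2.
On [-5, 2], v = 3*u - 1 is on top; that piece has area ∫[-5,2] (-(2*u**2 + 6*u - 20)) du = 343/3.

343/3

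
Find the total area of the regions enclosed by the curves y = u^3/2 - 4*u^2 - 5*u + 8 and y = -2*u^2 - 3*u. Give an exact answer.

Set the curves equal: u^3/2 - 4*u^2 - 5*u + 8 = -2*u^2 - 3*u, so u^3/2 - 2*u^2 - 2*u + 8 = 0, which factors as (u - 4)*(u - 2)*(u + 2)/2 = 0. The curves meet at u = -2, 2, 4.
On [-2, 2], y = u^3/2 - 4*u^2 - 5*u + 8 is on top; that piece has area ∫[-2,2] (u^3/2 - 2*u^2 - 2*u + 8) du = 64/3.
On [2, 4], y = -2*u^2 - 3*u is on top; that piece has area ∫[2,4] (-(u^3/2 - 2*u^2 - 2*u + 8)) du = 10/3.
Total enclosed area = 64/3 + 10/3 = 74/3.

74/3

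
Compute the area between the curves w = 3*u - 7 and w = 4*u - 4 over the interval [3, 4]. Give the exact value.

13/2

On [3, 4], (3*u - 7) - (4*u - 4) = -u - 3 is ≤ 0 throughout, so the area is a single integral of |-u - 3|.
∫[3,4] (-u - 3) du = -13/2; the area of that piece is 13/2.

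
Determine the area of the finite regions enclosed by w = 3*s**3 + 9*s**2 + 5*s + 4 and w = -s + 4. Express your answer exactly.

3/2

Set the curves equal: 3*s**3 + 9*s**2 + 5*s + 4 = -s + 4, so 3*s**3 + 9*s**2 + 6*s = 0, which factors as 3*s*(s + 1)*(s + 2) = 0. The curves meet at s = -2, -1, 0.
On [-2, -1], w = 3*s**3 + 9*s**2 + 5*s + 4 is on top; that piece has area ∫[-2,-1] (3*s**3 + 9*s**2 + 6*s) ds = 3/4.
On [-1, 0], w = -s + 4 is on top; that piece has area ∫[-1,0] (-(3*s**3 + 9*s**2 + 6*s)) ds = 3/4.
Total enclosed area = 3/4 + 3/4 = 3/2.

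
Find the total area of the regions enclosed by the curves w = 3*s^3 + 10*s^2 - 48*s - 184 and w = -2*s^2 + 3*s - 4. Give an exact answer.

Set the curves equal: 3*s^3 + 10*s^2 - 48*s - 184 = -2*s^2 + 3*s - 4, so 3*s^3 + 12*s^2 - 51*s - 180 = 0, which factors as 3*(s - 4)*(s + 3)*(s + 5) = 0. The curves meet at s = -5, -3, 4.
On [-5, -3], w = 3*s^3 + 10*s^2 - 48*s - 184 is on top; that piece has area ∫[-5,-3] (3*s^3 + 12*s^2 - 51*s - 180) ds = 32.
On [-3, 4], w = -2*s^2 + 3*s - 4 is on top; that piece has area ∫[-3,4] (-(3*s^3 + 12*s^2 - 51*s - 180)) ds = 3773/4.
Total enclosed area = 32 + 3773/4 = 3901/4.

3901/4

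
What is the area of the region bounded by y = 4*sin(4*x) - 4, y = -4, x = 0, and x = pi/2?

4

The difference (4*sin(4*x) - 4) - (-4) = 4*sin(4*x) changes sign at x = pi/4 inside [0, pi/2], so split the integral there.
∫[0,pi/4] (4*sin(4*x)) dx = 2.
∫[pi/4,pi/2] (4*sin(4*x)) dx = -2; the area of that piece is 2.
Total area = 2 + 2 = 4.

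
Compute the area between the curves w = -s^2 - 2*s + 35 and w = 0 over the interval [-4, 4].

712/3

On [-4, 4], (-s^2 - 2*s + 35) - (0) = -s^2 - 2*s + 35 is ≥ 0 throughout, so the area is a single integral of |-s^2 - 2*s + 35|.
∫[-4,4] (-s^2 - 2*s + 35) ds = 712/3.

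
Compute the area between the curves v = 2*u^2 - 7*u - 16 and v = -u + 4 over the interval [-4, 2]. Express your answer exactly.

308/3

The difference (2*u^2 - 7*u - 16) - (-u + 4) = 2*u^2 - 6*u - 20 changes sign at u = -2 inside [-4, 2], so split the integral there.
∫[-4,-2] (2*u^2 - 6*u - 20) du = 100/3.
∫[-2,2] (2*u^2 - 6*u - 20) du = -208/3; the area of that piece is 208/3.
Total area = 100/3 + 208/3 = 308/3.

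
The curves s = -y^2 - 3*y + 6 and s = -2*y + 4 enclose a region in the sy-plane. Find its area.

Both boundary curves give s as a function of y, so integrate with respect to y. Setting them equal: -y^2 - y + 2 = 0, i.e. -(y - 1)*(y + 2) = 0, so they meet at y = -2, 1.
For y in [-2, 1], s = -y^2 - 3*y + 6 is on the right; area = ∫[-2,1] (-y^2 - y + 2) dy = 9/2.

9/2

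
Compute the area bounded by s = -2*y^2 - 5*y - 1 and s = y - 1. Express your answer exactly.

Both boundary curves give s as a function of y, so integrate with respect to y. Setting them equal: -2*y^2 - 6*y = 0, i.e. -2*y*(y + 3) = 0, so they meet at y = -3, 0.
For y in [-3, 0], s = -2*y^2 - 5*y - 1 is on the right; area = ∫[-3,0] (-2*y^2 - 6*y) dy = 9.

9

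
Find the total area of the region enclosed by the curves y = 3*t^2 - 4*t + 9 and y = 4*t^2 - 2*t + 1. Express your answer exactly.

Set the curves equal: 3*t^2 - 4*t + 9 = 4*t^2 - 2*t + 1, so -t^2 - 2*t + 8 = 0, which factors as -(t - 2)*(t + 4) = 0. The curves meet at t = -4, 2.
On [-4, 2], y = 3*t^2 - 4*t + 9 is on top; that piece has area ∫[-4,2] (-t^2 - 2*t + 8) dt = 36.

36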